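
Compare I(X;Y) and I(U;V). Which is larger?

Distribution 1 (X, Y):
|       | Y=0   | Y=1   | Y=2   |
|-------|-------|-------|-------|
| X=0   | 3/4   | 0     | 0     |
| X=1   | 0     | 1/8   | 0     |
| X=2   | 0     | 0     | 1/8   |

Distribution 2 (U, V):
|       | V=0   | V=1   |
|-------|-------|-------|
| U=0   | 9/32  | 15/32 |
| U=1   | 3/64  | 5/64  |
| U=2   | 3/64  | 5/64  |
Distribution 1 (X, Y):
Marginal P(X) (row sums):
  P(X=0) = 3/4 + 0 + 0 = 3/4
  P(X=1) = 0 + 1/8 + 0 = 1/8
  P(X=2) = 0 + 0 + 1/8 = 1/8
Marginal P(Y) (column sums):
  P(Y=0) = 3/4 + 0 + 0 = 3/4
  P(Y=1) = 0 + 1/8 + 0 = 1/8
  P(Y=2) = 0 + 0 + 1/8 = 1/8

H(X) = -[(3/4)·log₂(3/4) + (1/8)·log₂(1/8) + (1/8)·log₂(1/8)]
  = 0.3113 + 0.3750 + 0.3750
  = 1.0613 bits
H(Y) = -[(3/4)·log₂(3/4) + (1/8)·log₂(1/8) + (1/8)·log₂(1/8)]
  = 0.3113 + 0.3750 + 0.3750
  = 1.0613 bits
H(X,Y) = -[(3/4)·log₂(3/4) + (1/8)·log₂(1/8) + (1/8)·log₂(1/8)]
  = 0.3113 + 0.3750 + 0.3750
  = 1.0613 bits

I(X;Y) = H(X) + H(Y) - H(X,Y)
  = 1.0613 + 1.0613 - 1.0613
  = 1.0613 bits

Distribution 2 (U, V):
Marginal P(U) (row sums):
  P(U=0) = 9/32 + 15/32 = 3/4
  P(U=1) = 3/64 + 5/64 = 1/8
  P(U=2) = 3/64 + 5/64 = 1/8
Marginal P(V) (column sums):
  P(V=0) = 9/32 + 3/64 + 3/64 = 3/8
  P(V=1) = 15/32 + 5/64 + 5/64 = 5/8

H(U) = -[(3/4)·log₂(3/4) + (1/8)·log₂(1/8) + (1/8)·log₂(1/8)]
  = 0.3113 + 0.3750 + 0.3750
  = 1.0613 bits
H(V) = -[(3/8)·log₂(3/8) + (5/8)·log₂(5/8)]
  = 0.5306 + 0.4238
  = 0.9544 bits
H(U,V) = -[(9/32)·log₂(9/32) + (15/32)·log₂(15/32) + (3/64)·log₂(3/64) + (5/64)·log₂(5/64) + (3/64)·log₂(3/64) + (5/64)·log₂(5/64)]
  = 0.5147 + 0.5124 + 0.2070 + 0.2873 + 0.2070 + 0.2873
  = 2.0157 bits

I(U;V) = H(U) + H(V) - H(U,V)
  = 1.0613 + 0.9544 - 2.0157
  = 0.0000 bits

I(X;Y) = 1.0613 bits > I(U;V) = 0.0000 bits, so (X, Y) has the higher mutual information (stronger dependence).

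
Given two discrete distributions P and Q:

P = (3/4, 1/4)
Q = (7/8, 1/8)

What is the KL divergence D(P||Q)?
D(P||Q) = Σ P(i) log₂(P(i)/Q(i))
  i=0: (3/4) × log₂((3/4)/(7/8)) = (3/4) × log₂(6/7) = -0.1668
  i=1: (1/4) × log₂((1/4)/(1/8)) = (1/4) × log₂(2) = 0.2500
D(P||Q) = -0.1668 + 0.2500
  = 0.0832 bits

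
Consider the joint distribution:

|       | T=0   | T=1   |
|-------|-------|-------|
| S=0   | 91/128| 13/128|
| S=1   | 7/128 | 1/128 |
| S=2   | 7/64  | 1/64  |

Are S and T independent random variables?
Marginal P(S) (row sums):
  P(S=0) = 91/128 + 13/128 = 13/16
  P(S=1) = 7/128 + 1/128 = 1/16
  P(S=2) = 7/64 + 1/64 = 1/8
Marginal P(T) (column sums):
  P(T=0) = 91/128 + 7/128 + 7/64 = 7/8
  P(T=1) = 13/128 + 1/128 + 1/64 = 1/8

S and T are independent iff P(S=i,T=j) = P(S=i)·P(T=j) for every cell.
  P(S=0)·P(T=0) = 13/16 × 7/8 = 91/128 = P(S=0,T=0) ✓
  P(S=0)·P(T=1) = 13/16 × 1/8 = 13/128 = P(S=0,T=1) ✓
  P(S=1)·P(T=0) = 1/16 × 7/8 = 7/128 = P(S=1,T=0) ✓
  P(S=1)·P(T=1) = 1/16 × 1/8 = 1/128 = P(S=1,T=1) ✓
  P(S=2)·P(T=0) = 1/8 × 7/8 = 7/64 = P(S=2,T=0) ✓
  P(S=2)·P(T=1) = 1/8 × 1/8 = 1/64 = P(S=2,T=1) ✓

Yes, S and T are independent: every cell factors, so I(S;T) = 0 bits.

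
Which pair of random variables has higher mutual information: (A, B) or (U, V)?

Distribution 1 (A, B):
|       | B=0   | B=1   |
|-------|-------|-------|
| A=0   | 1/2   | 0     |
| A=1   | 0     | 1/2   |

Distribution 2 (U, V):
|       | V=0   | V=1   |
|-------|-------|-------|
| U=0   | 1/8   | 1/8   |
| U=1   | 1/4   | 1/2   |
Distribution 1 (A, B):
Marginal P(A) (row sums):
  P(A=0) = 1/2 + 0 = 1/2
  P(A=1) = 0 + 1/2 = 1/2
Marginal P(B) (column sums):
  P(B=0) = 1/2 + 0 = 1/2
  P(B=1) = 0 + 1/2 = 1/2

H(A) = -[(1/2)·log₂(1/2) + (1/2)·log₂(1/2)]
  = 0.5000 + 0.5000
  = 1.0000 bits
H(B) = -[(1/2)·log₂(1/2) + (1/2)·log₂(1/2)]
  = 0.5000 + 0.5000
  = 1.0000 bits
H(A,B) = -[(1/2)·log₂(1/2) + (1/2)·log₂(1/2)]
  = 0.5000 + 0.5000
  = 1.0000 bits

I(A;B) = H(A) + H(B) - H(A,B)
  = 1.0000 + 1.0000 - 1.0000
  = 1.0000 bits

Distribution 2 (U, V):
Marginal P(U) (row sums):
  P(U=0) = 1/8 + 1/8 = 1/4
  P(U=1) = 1/4 + 1/2 = 3/4
Marginal P(V) (column sums):
  P(V=0) = 1/8 + 1/4 = 3/8
  P(V=1) = 1/8 + 1/2 = 5/8

H(U) = -[(1/4)·log₂(1/4) + (3/4)·log₂(3/4)]
  = 0.5000 + 0.3113
  = 0.8113 bits
H(V) = -[(3/8)·log₂(3/8) + (5/8)·log₂(5/8)]
  = 0.5306 + 0.4238
  = 0.9544 bits
H(U,V) = -[(1/8)·log₂(1/8) + (1/8)·log₂(1/8) + (1/4)·log₂(1/4) + (1/2)·log₂(1/2)]
  = 0.3750 + 0.3750 + 0.5000 + 0.5000
  = 1.7500 bits

I(U;V) = H(U) + H(V) - H(U,V)
  = 0.8113 + 0.9544 - 1.7500
  = 0.0157 bits

I(A;B) = 1.0000 bits > I(U;V) = 0.0157 bits, so (A, B) has the higher mutual information (stronger dependence).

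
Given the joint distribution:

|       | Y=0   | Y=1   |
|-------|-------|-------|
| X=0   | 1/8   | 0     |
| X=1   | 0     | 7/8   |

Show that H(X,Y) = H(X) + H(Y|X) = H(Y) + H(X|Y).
Marginal P(X) (row sums):
  P(X=0) = 1/8 + 0 = 1/8
  P(X=1) = 0 + 7/8 = 7/8
Marginal P(Y) (column sums):
  P(Y=0) = 1/8 + 0 = 1/8
  P(Y=1) = 0 + 7/8 = 7/8

Decomposition 1: H(X) + H(Y|X)
H(X) = -[(1/8)·log₂(1/8) + (7/8)·log₂(7/8)]
  = 0.3750 + 0.1686
  = 0.5436 bits
H(Y|X) = -Σ P(X,Y)·log₂ P(Y|X), where P(Y|X) = P(X,Y) / P(X)
  (cells with P(X,Y) = 0 contribute 0)
  (X=0,Y=0): P(Y|X) = (1/8)/(1/8) = 1;  -(1/8)·log₂(1) = 0.0000
  (X=1,Y=1): P(Y|X) = (7/8)/(7/8) = 1;  -(7/8)·log₂(1) = 0.0000
H(Y|X) = 0.0000 + 0.0000
  = 0.0000 bits
H(X) + H(Y|X) = 0.5436 + 0.0000 = 0.5436 bits

Decomposition 2: H(Y) + H(X|Y)
H(Y) = -[(1/8)·log₂(1/8) + (7/8)·log₂(7/8)]
  = 0.3750 + 0.1686
  = 0.5436 bits
H(X|Y) = -Σ P(X,Y)·log₂ P(X|Y), where P(X|Y) = P(X,Y) / P(Y)
  (cells with P(X,Y) = 0 contribute 0)
  (X=0,Y=0): P(X|Y) = (1/8)/(1/8) = 1;  -(1/8)·log₂(1) = 0.0000
  (X=1,Y=1): P(X|Y) = (7/8)/(7/8) = 1;  -(7/8)·log₂(1) = 0.0000
H(X|Y) = 0.0000 + 0.0000
  = 0.0000 bits
H(Y) + H(X|Y) = 0.5436 + 0.0000 = 0.5436 bits

Direct computation of the joint entropy:
H(X,Y) = -[(1/8)·log₂(1/8) + (7/8)·log₂(7/8)]
  = 0.3750 + 0.1686
  = 0.5436 bits

All three agree: H(X,Y) = 0.5436 bits ✓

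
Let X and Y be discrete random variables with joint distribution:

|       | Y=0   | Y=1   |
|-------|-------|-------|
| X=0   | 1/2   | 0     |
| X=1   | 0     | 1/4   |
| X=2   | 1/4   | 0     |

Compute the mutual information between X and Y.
Marginal P(X) (row sums):
  P(X=0) = 1/2 + 0 = 1/2
  P(X=1) = 0 + 1/4 = 1/4
  P(X=2) = 1/4 + 0 = 1/4
Marginal P(Y) (column sums):
  P(Y=0) = 1/2 + 0 + 1/4 = 3/4
  P(Y=1) = 0 + 1/4 + 0 = 1/4

H(X) = -[(1/2)·log₂(1/2) + (1/4)·log₂(1/4) + (1/4)·log₂(1/4)]
  = 0.5000 + 0.5000 + 0.5000
  = 1.5000 bits
H(Y) = -[(3/4)·log₂(3/4) + (1/4)·log₂(1/4)]
  = 0.3113 + 0.5000
  = 0.8113 bits
H(X,Y) = -[(1/2)·log₂(1/2) + (1/4)·log₂(1/4) + (1/4)·log₂(1/4)]
  = 0.5000 + 0.5000 + 0.5000
  = 1.5000 bits

I(X;Y) = H(X) + H(Y) - H(X,Y)
  = 1.5000 + 0.8113 - 1.5000
  = 0.8113 bits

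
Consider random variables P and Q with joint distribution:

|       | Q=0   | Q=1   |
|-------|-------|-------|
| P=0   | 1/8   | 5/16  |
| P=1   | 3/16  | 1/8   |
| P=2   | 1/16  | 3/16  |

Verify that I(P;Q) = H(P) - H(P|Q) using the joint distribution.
Left side, from I(P;Q) = H(P) + H(Q) - H(P,Q):
Marginal P(P) (row sums):
  P(P=0) = 1/8 + 5/16 = 7/16
  P(P=1) = 3/16 + 1/8 = 5/16
  P(P=2) = 1/16 + 3/16 = 1/4
Marginal P(Q) (column sums):
  P(Q=0) = 1/8 + 3/16 + 1/16 = 3/8
  P(Q=1) = 5/16 + 1/8 + 3/16 = 5/8

H(P) = -[(7/16)·log₂(7/16) + (5/16)·log₂(5/16) + (1/4)·log₂(1/4)]
  = 0.5218 + 0.5244 + 0.5000
  = 1.5462 bits
H(Q) = -[(3/8)·log₂(3/8) + (5/8)·log₂(5/8)]
  = 0.5306 + 0.4238
  = 0.9544 bits
H(P,Q) = -[(1/8)·log₂(1/8) + (5/16)·log₂(5/16) + (3/16)·log₂(3/16) + (1/8)·log₂(1/8) + (1/16)·log₂(1/16) + (3/16)·log₂(3/16)]
  = 0.3750 + 0.5244 + 0.4528 + 0.3750 + 0.2500 + 0.4528
  = 2.4300 bits

I(P;Q) = H(P) + H(Q) - H(P,Q)
  = 1.5462 + 0.9544 - 2.4300
  = 0.0706 bits

Right side, with H(P|Q) computed directly from the conditional probabilities:
H(P|Q) = -Σ P(P,Q)·log₂ P(P|Q), where P(P|Q) = P(P,Q) / P(Q)
  (P=0,Q=0): P(P|Q) = (1/8)/(3/8) = 1/3;  -(1/8)·log₂(1/3) = 0.1981
  (P=0,Q=1): P(P|Q) = (5/16)/(5/8) = 1/2;  -(5/16)·log₂(1/2) = 0.3125
  (P=1,Q=0): P(P|Q) = (3/16)/(3/8) = 1/2;  -(3/16)·log₂(1/2) = 0.1875
  (P=1,Q=1): P(P|Q) = (1/8)/(5/8) = 1/5;  -(1/8)·log₂(1/5) = 0.2902
  (P=2,Q=0): P(P|Q) = (1/16)/(3/8) = 1/6;  -(1/16)·log₂(1/6) = 0.1616
  (P=2,Q=1): P(P|Q) = (3/16)/(5/8) = 3/10;  -(3/16)·log₂(3/10) = 0.3257
H(P|Q) = 0.1981 + 0.3125 + 0.1875 + 0.2902 + 0.1616 + 0.3257
  = 1.4756 bits
H(P) - H(P|Q) = 1.5462 - 1.4756 = 0.0706 bits

Both sides equal 0.0706 bits, so I(P;Q) = H(P) - H(P|Q) ✓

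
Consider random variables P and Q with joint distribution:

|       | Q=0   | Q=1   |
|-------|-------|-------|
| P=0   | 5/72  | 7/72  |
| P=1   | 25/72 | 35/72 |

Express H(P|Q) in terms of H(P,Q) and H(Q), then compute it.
H(P|Q) = H(P,Q) - H(Q)

Marginal P(Q) (column sums):
  P(Q=0) = 5/72 + 25/72 = 5/12
  P(Q=1) = 7/72 + 35/72 = 7/12

H(P,Q) = -[(5/72)·log₂(5/72) + (7/72)·log₂(7/72) + (25/72)·log₂(25/72) + (35/72)·log₂(35/72)]
  = 0.2672 + 0.3269 + 0.5299 + 0.5059
  = 1.6299 bits
H(Q) = -[(5/12)·log₂(5/12) + (7/12)·log₂(7/12)]
  = 0.5263 + 0.4536
  = 0.9799 bits

H(P|Q) = 1.6299 - 0.9799 = 0.6500 bits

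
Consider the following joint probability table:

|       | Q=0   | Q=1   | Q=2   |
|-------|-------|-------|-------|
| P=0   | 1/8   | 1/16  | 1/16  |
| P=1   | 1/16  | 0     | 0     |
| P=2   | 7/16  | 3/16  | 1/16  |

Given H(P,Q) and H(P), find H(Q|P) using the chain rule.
From the chain rule: H(P,Q) = H(P) + H(Q|P)
Therefore: H(Q|P) = H(P,Q) - H(P)

H(P,Q) = -[(1/8)·log₂(1/8) + (1/16)·log₂(1/16) + (1/16)·log₂(1/16) + (1/16)·log₂(1/16) + (7/16)·log₂(7/16) + (3/16)·log₂(3/16) + (1/16)·log₂(1/16)]
  = 0.3750 + 0.2500 + 0.2500 + 0.2500 + 0.5218 + 0.4528 + 0.2500
  = 2.3496 bits
Marginal P(P) (row sums):
  P(P=0) = 1/8 + 1/16 + 1/16 = 1/4
  P(P=1) = 1/16 + 0 + 0 = 1/16
  P(P=2) = 7/16 + 3/16 + 1/16 = 11/16
H(P) = -[(1/4)·log₂(1/4) + (1/16)·log₂(1/16) + (11/16)·log₂(11/16)]
  = 0.5000 + 0.2500 + 0.3716
  = 1.1216 bits

H(Q|P) = 2.3496 - 1.1216 = 1.2280 bits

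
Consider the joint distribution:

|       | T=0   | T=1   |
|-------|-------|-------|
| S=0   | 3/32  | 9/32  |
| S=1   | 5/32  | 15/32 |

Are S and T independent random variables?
Marginal P(S) (row sums):
  P(S=0) = 3/32 + 9/32 = 3/8
  P(S=1) = 5/32 + 15/32 = 5/8
Marginal P(T) (column sums):
  P(T=0) = 3/32 + 5/32 = 1/4
  P(T=1) = 9/32 + 15/32 = 3/4

S and T are independent iff P(S=i,T=j) = P(S=i)·P(T=j) for every cell.
  P(S=0)·P(T=0) = 3/8 × 1/4 = 3/32 = P(S=0,T=0) ✓
  P(S=0)·P(T=1) = 3/8 × 3/4 = 9/32 = P(S=0,T=1) ✓
  P(S=1)·P(T=0) = 5/8 × 1/4 = 5/32 = P(S=1,T=0) ✓
  P(S=1)·P(T=1) = 5/8 × 3/4 = 15/32 = P(S=1,T=1) ✓

Yes, S and T are independent: every cell factors, so I(S;T) = 0 bits.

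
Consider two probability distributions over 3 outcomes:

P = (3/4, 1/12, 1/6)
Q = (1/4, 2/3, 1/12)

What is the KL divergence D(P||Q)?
D(P||Q) = Σ P(i) log₂(P(i)/Q(i))
  i=0: (3/4) × log₂((3/4)/(1/4)) = (3/4) × log₂(3) = 1.1887
  i=1: (1/12) × log₂((1/12)/(2/3)) = (1/12) × log₂(1/8) = -0.2500
  i=2: (1/6) × log₂((1/6)/(1/12)) = (1/6) × log₂(2) = 0.1667
D(P||Q) = 1.1887 - 0.2500 + 0.1667
  = 1.1054 bits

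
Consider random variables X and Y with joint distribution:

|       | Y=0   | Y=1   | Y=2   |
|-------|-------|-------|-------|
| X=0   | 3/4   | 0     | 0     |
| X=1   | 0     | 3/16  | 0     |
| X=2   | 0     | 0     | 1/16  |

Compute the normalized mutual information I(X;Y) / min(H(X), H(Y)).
Marginal P(X) (row sums):
  P(X=0) = 3/4 + 0 + 0 = 3/4
  P(X=1) = 0 + 3/16 + 0 = 3/16
  P(X=2) = 0 + 0 + 1/16 = 1/16
Marginal P(Y) (column sums):
  P(Y=0) = 3/4 + 0 + 0 = 3/4
  P(Y=1) = 0 + 3/16 + 0 = 3/16
  P(Y=2) = 0 + 0 + 1/16 = 1/16

H(X) = -[(3/4)·log₂(3/4) + (3/16)·log₂(3/16) + (1/16)·log₂(1/16)]
  = 0.3113 + 0.4528 + 0.2500
  = 1.0141 bits
H(Y) = -[(3/4)·log₂(3/4) + (3/16)·log₂(3/16) + (1/16)·log₂(1/16)]
  = 0.3113 + 0.4528 + 0.2500
  = 1.0141 bits
H(X,Y) = -[(3/4)·log₂(3/4) + (3/16)·log₂(3/16) + (1/16)·log₂(1/16)]
  = 0.3113 + 0.4528 + 0.2500
  = 1.0141 bits

I(X;Y) = H(X) + H(Y) - H(X,Y)
  = 1.0141 + 1.0141 - 1.0141
  = 1.0141 bits

min(H(X), H(Y)) = min(1.0141, 1.0141) = 1.0141 bits
Normalized MI = 1.0141 / 1.0141 = 1.0000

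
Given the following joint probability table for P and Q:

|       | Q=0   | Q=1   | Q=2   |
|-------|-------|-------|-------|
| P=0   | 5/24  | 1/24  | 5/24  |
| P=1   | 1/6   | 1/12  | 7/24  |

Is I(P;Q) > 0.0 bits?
Marginal P(P) (row sums):
  P(P=0) = 5/24 + 1/24 + 5/24 = 11/24
  P(P=1) = 1/6 + 1/12 + 7/24 = 13/24
Marginal P(Q) (column sums):
  P(Q=0) = 5/24 + 1/6 = 3/8
  P(Q=1) = 1/24 + 1/12 = 1/8
  P(Q=2) = 5/24 + 7/24 = 1/2

H(P) = -[(11/24)·log₂(11/24) + (13/24)·log₂(13/24)]
  = 0.5159 + 0.4791
  = 0.9950 bits
H(Q) = -[(3/8)·log₂(3/8) + (1/8)·log₂(1/8) + (1/2)·log₂(1/2)]
  = 0.5306 + 0.3750 + 0.5000
  = 1.4056 bits
H(P,Q) = -[(5/24)·log₂(5/24) + (1/24)·log₂(1/24) + (5/24)·log₂(5/24) + (1/6)·log₂(1/6) + (1/12)·log₂(1/12) + (7/24)·log₂(7/24)]
  = 0.4715 + 0.1910 + 0.4715 + 0.4308 + 0.2987 + 0.5185
  = 2.3820 bits

I(P;Q) = H(P) + H(Q) - H(P,Q)
  = 0.9950 + 1.4056 - 2.3820
  = 0.0186 bits

Yes. I(P;Q) = 0.0186 bits, which is > 0.0 bits.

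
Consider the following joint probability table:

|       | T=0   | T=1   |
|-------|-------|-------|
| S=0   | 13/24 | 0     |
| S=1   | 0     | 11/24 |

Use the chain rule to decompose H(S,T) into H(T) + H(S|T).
By the chain rule: H(S,T) = H(T) + H(S|T)

Marginal P(T) (column sums):
  P(T=0) = 13/24 + 0 = 13/24
  P(T=1) = 0 + 11/24 = 11/24
H(T) = -[(13/24)·log₂(13/24) + (11/24)·log₂(11/24)]
  = 0.4791 + 0.5159
  = 0.9950 bits
H(S|T) = -Σ P(S,T)·log₂ P(S|T), where P(S|T) = P(S,T) / P(T)
  (cells with P(S,T) = 0 contribute 0)
  (S=0,T=0): P(S|T) = (13/24)/(13/24) = 1;  -(13/24)·log₂(1) = 0.0000
  (S=1,T=1): P(S|T) = (11/24)/(11/24) = 1;  -(11/24)·log₂(1) = 0.0000
H(S|T) = 0.0000 + 0.0000
  = 0.0000 bits

H(S,T) = H(T) + H(S|T) = 0.9950 + 0.0000 = 0.9950 bits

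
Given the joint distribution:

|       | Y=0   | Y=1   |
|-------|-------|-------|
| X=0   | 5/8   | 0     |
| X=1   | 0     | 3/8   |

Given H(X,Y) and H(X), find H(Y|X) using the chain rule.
From the chain rule: H(X,Y) = H(X) + H(Y|X)
Therefore: H(Y|X) = H(X,Y) - H(X)

H(X,Y) = -[(5/8)·log₂(5/8) + (3/8)·log₂(3/8)]
  = 0.4238 + 0.5306
  = 0.9544 bits
Marginal P(X) (row sums):
  P(X=0) = 5/8 + 0 = 5/8
  P(X=1) = 0 + 3/8 = 3/8
H(X) = -[(5/8)·log₂(5/8) + (3/8)·log₂(3/8)]
  = 0.4238 + 0.5306
  = 0.9544 bits

H(Y|X) = 0.9544 - 0.9544 = 0.0000 bits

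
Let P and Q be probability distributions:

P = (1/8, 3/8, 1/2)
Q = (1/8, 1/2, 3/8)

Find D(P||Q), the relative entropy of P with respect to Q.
D(P||Q) = Σ P(i) log₂(P(i)/Q(i))
  i=0: (1/8) × log₂((1/8)/(1/8)) = (1/8) × log₂(1) = 0.0000
  i=1: (3/8) × log₂((3/8)/(1/2)) = (3/8) × log₂(3/4) = -0.1556
  i=2: (1/2) × log₂((1/2)/(3/8)) = (1/2) × log₂(4/3) = 0.2075
D(P||Q) = 0.0000 - 0.1556 + 0.2075
  = 0.0519 bits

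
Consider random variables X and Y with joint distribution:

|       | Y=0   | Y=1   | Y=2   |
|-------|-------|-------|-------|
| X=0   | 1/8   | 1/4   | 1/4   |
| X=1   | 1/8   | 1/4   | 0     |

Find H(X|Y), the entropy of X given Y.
Marginal P(Y) (column sums):
  P(Y=0) = 1/8 + 1/8 = 1/4
  P(Y=1) = 1/4 + 1/4 = 1/2
  P(Y=2) = 1/4 + 0 = 1/4

H(X|Y) = -Σ P(X,Y)·log₂ P(X|Y), where P(X|Y) = P(X,Y) / P(Y)
  (cells with P(X,Y) = 0 contribute 0)
  (X=0,Y=0): P(X|Y) = (1/8)/(1/4) = 1/2;  -(1/8)·log₂(1/2) = 0.1250
  (X=0,Y=1): P(X|Y) = (1/4)/(1/2) = 1/2;  -(1/4)·log₂(1/2) = 0.2500
  (X=0,Y=2): P(X|Y) = (1/4)/(1/4) = 1;  -(1/4)·log₂(1) = 0.0000
  (X=1,Y=0): P(X|Y) = (1/8)/(1/4) = 1/2;  -(1/8)·log₂(1/2) = 0.1250
  (X=1,Y=1): P(X|Y) = (1/4)/(1/2) = 1/2;  -(1/4)·log₂(1/2) = 0.2500
H(X|Y) = 0.1250 + 0.2500 + 0.0000 + 0.1250 + 0.2500
  = 0.7500 bits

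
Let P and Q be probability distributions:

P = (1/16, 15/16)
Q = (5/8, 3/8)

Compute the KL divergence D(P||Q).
D(P||Q) = Σ P(i) log₂(P(i)/Q(i))
  i=0: (1/16) × log₂((1/16)/(5/8)) = (1/16) × log₂(1/10) = -0.2076
  i=1: (15/16) × log₂((15/16)/(3/8)) = (15/16) × log₂(5/2) = 1.2393
D(P||Q) = -0.2076 + 1.2393
  = 1.0317 bits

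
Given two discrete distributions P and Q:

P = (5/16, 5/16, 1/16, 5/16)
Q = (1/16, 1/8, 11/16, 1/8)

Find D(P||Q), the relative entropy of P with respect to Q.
D(P||Q) = Σ P(i) log₂(P(i)/Q(i))
  i=0: (5/16) × log₂((5/16)/(1/16)) = (5/16) × log₂(5) = 0.7256
  i=1: (5/16) × log₂((5/16)/(1/8)) = (5/16) × log₂(5/2) = 0.4131
  i=2: (1/16) × log₂((1/16)/(11/16)) = (1/16) × log₂(1/11) = -0.2162
  i=3: (5/16) × log₂((5/16)/(1/8)) = (5/16) × log₂(5/2) = 0.4131
D(P||Q) = 0.7256 + 0.4131 - 0.2162 + 0.4131
  = 1.3356 bits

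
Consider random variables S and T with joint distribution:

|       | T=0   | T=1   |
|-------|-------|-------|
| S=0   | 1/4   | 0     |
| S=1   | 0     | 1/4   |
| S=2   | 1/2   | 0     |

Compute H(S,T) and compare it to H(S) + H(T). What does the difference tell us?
Marginal P(S) (row sums):
  P(S=0) = 1/4 + 0 = 1/4
  P(S=1) = 0 + 1/4 = 1/4
  P(S=2) = 1/2 + 0 = 1/2
Marginal P(T) (column sums):
  P(T=0) = 1/4 + 0 + 1/2 = 3/4
  P(T=1) = 0 + 1/4 + 0 = 1/4

H(S,T) = -[(1/4)·log₂(1/4) + (1/4)·log₂(1/4) + (1/2)·log₂(1/2)]
  = 0.5000 + 0.5000 + 0.5000
  = 1.5000 bits
H(S) = -[(1/4)·log₂(1/4) + (1/4)·log₂(1/4) + (1/2)·log₂(1/2)]
  = 0.5000 + 0.5000 + 0.5000
  = 1.5000 bits
H(T) = -[(3/4)·log₂(3/4) + (1/4)·log₂(1/4)]
  = 0.3113 + 0.5000
  = 0.8113 bits

H(S) + H(T) = 1.5000 + 0.8113 = 2.3113 bits
Difference: H(S) + H(T) - H(S,T) = 2.3113 - 1.5000 = 0.8113 bits = I(S;T)

The difference is the mutual information; it is positive here, so S and T are dependent (knowing one reduces uncertainty about the other by 0.8113 bits).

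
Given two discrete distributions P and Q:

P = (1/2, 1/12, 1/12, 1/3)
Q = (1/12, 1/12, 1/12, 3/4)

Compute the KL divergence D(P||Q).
D(P||Q) = Σ P(i) log₂(P(i)/Q(i))
  i=0: (1/2) × log₂((1/2)/(1/12)) = (1/2) × log₂(6) = 1.2925
  i=1: (1/12) × log₂((1/12)/(1/12)) = (1/12) × log₂(1) = 0.0000
  i=2: (1/12) × log₂((1/12)/(1/12)) = (1/12) × log₂(1) = 0.0000
  i=3: (1/3) × log₂((1/3)/(3/4)) = (1/3) × log₂(4/9) = -0.3900
D(P||Q) = 1.2925 + 0.0000 + 0.0000 - 0.3900
  = 0.9025 bits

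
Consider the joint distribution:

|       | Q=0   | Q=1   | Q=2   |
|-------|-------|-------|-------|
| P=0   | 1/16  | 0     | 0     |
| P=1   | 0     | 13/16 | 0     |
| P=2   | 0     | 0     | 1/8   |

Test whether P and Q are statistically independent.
Marginal P(P) (row sums):
  P(P=0) = 1/16 + 0 + 0 = 1/16
  P(P=1) = 0 + 13/16 + 0 = 13/16
  P(P=2) = 0 + 0 + 1/8 = 1/8
Marginal P(Q) (column sums):
  P(Q=0) = 1/16 + 0 + 0 = 1/16
  P(Q=1) = 0 + 13/16 + 0 = 13/16
  P(Q=2) = 0 + 0 + 1/8 = 1/8

P and Q are independent iff P(P=i,Q=j) = P(P=i)·P(Q=j) for every cell.
  P(P=0)·P(Q=0) = 1/16 × 1/16 = 1/256, but P(P=0,Q=0) = 1/16 ✗

No, P and Q are not independent. Quantitatively, I(P;Q) > 0:

H(P) = -[(1/16)·log₂(1/16) + (13/16)·log₂(13/16) + (1/8)·log₂(1/8)]
  = 0.2500 + 0.2434 + 0.3750
  = 0.8684 bits
H(Q) = -[(1/16)·log₂(1/16) + (13/16)·log₂(13/16) + (1/8)·log₂(1/8)]
  = 0.2500 + 0.2434 + 0.3750
  = 0.8684 bits
H(P,Q) = -[(1/16)·log₂(1/16) + (13/16)·log₂(13/16) + (1/8)·log₂(1/8)]
  = 0.2500 + 0.2434 + 0.3750
  = 0.8684 bits
I(P;Q) = H(P) + H(Q) - H(P,Q) = 0.8684 + 0.8684 - 0.8684 = 0.8684 bits > 0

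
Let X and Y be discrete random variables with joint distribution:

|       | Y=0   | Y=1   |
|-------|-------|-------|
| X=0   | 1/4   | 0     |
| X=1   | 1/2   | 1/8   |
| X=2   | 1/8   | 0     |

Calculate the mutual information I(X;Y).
Marginal P(X) (row sums):
  P(X=0) = 1/4 + 0 = 1/4
  P(X=1) = 1/2 + 1/8 = 5/8
  P(X=2) = 1/8 + 0 = 1/8
Marginal P(Y) (column sums):
  P(Y=0) = 1/4 + 1/2 + 1/8 = 7/8
  P(Y=1) = 0 + 1/8 + 0 = 1/8

H(X) = -[(1/4)·log₂(1/4) + (5/8)·log₂(5/8) + (1/8)·log₂(1/8)]
  = 0.5000 + 0.4238 + 0.3750
  = 1.2988 bits
H(Y) = -[(7/8)·log₂(7/8) + (1/8)·log₂(1/8)]
  = 0.1686 + 0.3750
  = 0.5436 bits
H(X,Y) = -[(1/4)·log₂(1/4) + (1/2)·log₂(1/2) + (1/8)·log₂(1/8) + (1/8)·log₂(1/8)]
  = 0.5000 + 0.5000 + 0.3750 + 0.3750
  = 1.7500 bits

I(X;Y) = H(X) + H(Y) - H(X,Y)
  = 1.2988 + 0.5436 - 1.7500
  = 0.0924 bits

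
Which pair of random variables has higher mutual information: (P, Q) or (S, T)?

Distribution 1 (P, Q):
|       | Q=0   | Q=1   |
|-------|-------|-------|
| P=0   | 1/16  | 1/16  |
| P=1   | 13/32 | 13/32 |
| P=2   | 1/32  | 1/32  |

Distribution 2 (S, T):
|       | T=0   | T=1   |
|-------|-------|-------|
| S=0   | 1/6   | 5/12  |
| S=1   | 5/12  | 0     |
Distribution 1 (P, Q):
Marginal P(P) (row sums):
  P(P=0) = 1/16 + 1/16 = 1/8
  P(P=1) = 13/32 + 13/32 = 13/16
  P(P=2) = 1/32 + 1/32 = 1/16
Marginal P(Q) (column sums):
  P(Q=0) = 1/16 + 13/32 + 1/32 = 1/2
  P(Q=1) = 1/16 + 13/32 + 1/32 = 1/2

H(P) = -[(1/8)·log₂(1/8) + (13/16)·log₂(13/16) + (1/16)·log₂(1/16)]
  = 0.3750 + 0.2434 + 0.2500
  = 0.8684 bits
H(Q) = -[(1/2)·log₂(1/2) + (1/2)·log₂(1/2)]
  = 0.5000 + 0.5000
  = 1.0000 bits
H(P,Q) = -[(1/16)·log₂(1/16) + (1/16)·log₂(1/16) + (13/32)·log₂(13/32) + (13/32)·log₂(13/32) + (1/32)·log₂(1/32) + (1/32)·log₂(1/32)]
  = 0.2500 + 0.2500 + 0.5279 + 0.5279 + 0.1563 + 0.1563
  = 1.8684 bits

I(P;Q) = H(P) + H(Q) - H(P,Q)
  = 0.8684 + 1.0000 - 1.8684
  = 0.0000 bits

Distribution 2 (S, T):
Marginal P(S) (row sums):
  P(S=0) = 1/6 + 5/12 = 7/12
  P(S=1) = 5/12 + 0 = 5/12
Marginal P(T) (column sums):
  P(T=0) = 1/6 + 5/12 = 7/12
  P(T=1) = 5/12 + 0 = 5/12

H(S) = -[(7/12)·log₂(7/12) + (5/12)·log₂(5/12)]
  = 0.4536 + 0.5263
  = 0.9799 bits
H(T) = -[(7/12)·log₂(7/12) + (5/12)·log₂(5/12)]
  = 0.4536 + 0.5263
  = 0.9799 bits
H(S,T) = -[(1/6)·log₂(1/6) + (5/12)·log₂(5/12) + (5/12)·log₂(5/12)]
  = 0.4308 + 0.5263 + 0.5263
  = 1.4834 bits

I(S;T) = H(S) + H(T) - H(S,T)
  = 0.9799 + 0.9799 - 1.4834
  = 0.4764 bits

I(S;T) = 0.4764 bits > I(P;Q) = 0.0000 bits, so (S, T) has the higher mutual information (stronger dependence).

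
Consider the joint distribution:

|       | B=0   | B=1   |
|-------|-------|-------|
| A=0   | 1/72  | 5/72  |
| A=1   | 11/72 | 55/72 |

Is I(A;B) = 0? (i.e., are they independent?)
Marginal P(A) (row sums):
  P(A=0) = 1/72 + 5/72 = 1/12
  P(A=1) = 11/72 + 55/72 = 11/12
Marginal P(B) (column sums):
  P(B=0) = 1/72 + 11/72 = 1/6
  P(B=1) = 5/72 + 55/72 = 5/6

A and B are independent iff P(A=i,B=j) = P(A=i)·P(B=j) for every cell.
  P(A=0)·P(B=0) = 1/12 × 1/6 = 1/72 = P(A=0,B=0) ✓
  P(A=0)·P(B=1) = 1/12 × 5/6 = 5/72 = P(A=0,B=1) ✓
  P(A=1)·P(B=0) = 11/12 × 1/6 = 11/72 = P(A=1,B=0) ✓
  P(A=1)·P(B=1) = 11/12 × 5/6 = 55/72 = P(A=1,B=1) ✓

Yes, A and B are independent: every cell factors, so I(A;B) = 0 bits.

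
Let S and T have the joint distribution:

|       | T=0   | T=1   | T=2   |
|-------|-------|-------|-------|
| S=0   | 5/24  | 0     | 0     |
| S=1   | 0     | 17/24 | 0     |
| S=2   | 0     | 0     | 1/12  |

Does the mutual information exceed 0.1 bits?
Marginal P(S) (row sums):
  P(S=0) = 5/24 + 0 + 0 = 5/24
  P(S=1) = 0 + 17/24 + 0 = 17/24
  P(S=2) = 0 + 0 + 1/12 = 1/12
Marginal P(T) (column sums):
  P(T=0) = 5/24 + 0 + 0 = 5/24
  P(T=1) = 0 + 17/24 + 0 = 17/24
  P(T=2) = 0 + 0 + 1/12 = 1/12

H(S) = -[(5/24)·log₂(5/24) + (17/24)·log₂(17/24) + (1/12)·log₂(1/12)]
  = 0.4715 + 0.3524 + 0.2987
  = 1.1226 bits
H(T) = -[(5/24)·log₂(5/24) + (17/24)·log₂(17/24) + (1/12)·log₂(1/12)]
  = 0.4715 + 0.3524 + 0.2987
  = 1.1226 bits
H(S,T) = -[(5/24)·log₂(5/24) + (17/24)·log₂(17/24) + (1/12)·log₂(1/12)]
  = 0.4715 + 0.3524 + 0.2987
  = 1.1226 bits

I(S;T) = H(S) + H(T) - H(S,T)
  = 1.1226 + 1.1226 - 1.1226
  = 1.1226 bits

Yes. I(S;T) = 1.1226 bits, which is > 0.1 bits.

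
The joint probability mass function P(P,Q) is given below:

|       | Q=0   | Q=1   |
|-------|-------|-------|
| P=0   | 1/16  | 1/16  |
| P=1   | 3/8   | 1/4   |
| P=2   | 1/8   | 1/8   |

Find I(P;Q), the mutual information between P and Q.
Marginal P(P) (row sums):
  P(P=0) = 1/16 + 1/16 = 1/8
  P(P=1) = 3/8 + 1/4 = 5/8
  P(P=2) = 1/8 + 1/8 = 1/4
Marginal P(Q) (column sums):
  P(Q=0) = 1/16 + 3/8 + 1/8 = 9/16
  P(Q=1) = 1/16 + 1/4 + 1/8 = 7/16

H(P) = -[(1/8)·log₂(1/8) + (5/8)·log₂(5/8) + (1/4)·log₂(1/4)]
  = 0.3750 + 0.4238 + 0.5000
  = 1.2988 bits
H(Q) = -[(9/16)·log₂(9/16) + (7/16)·log₂(7/16)]
  = 0.4669 + 0.5218
  = 0.9887 bits
H(P,Q) = -[(1/16)·log₂(1/16) + (1/16)·log₂(1/16) + (3/8)·log₂(3/8) + (1/4)·log₂(1/4) + (1/8)·log₂(1/8) + (1/8)·log₂(1/8)]
  = 0.2500 + 0.2500 + 0.5306 + 0.5000 + 0.3750 + 0.3750
  = 2.2806 bits

I(P;Q) = H(P) + H(Q) - H(P,Q)
  = 1.2988 + 0.9887 - 2.2806
  = 0.0069 bits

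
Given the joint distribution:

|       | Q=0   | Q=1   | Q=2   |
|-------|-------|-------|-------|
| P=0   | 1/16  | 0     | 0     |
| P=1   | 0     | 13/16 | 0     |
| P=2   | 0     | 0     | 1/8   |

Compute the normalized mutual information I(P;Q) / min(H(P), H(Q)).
Marginal P(P) (row sums):
  P(P=0) = 1/16 + 0 + 0 = 1/16
  P(P=1) = 0 + 13/16 + 0 = 13/16
  P(P=2) = 0 + 0 + 1/8 = 1/8
Marginal P(Q) (column sums):
  P(Q=0) = 1/16 + 0 + 0 = 1/16
  P(Q=1) = 0 + 13/16 + 0 = 13/16
  P(Q=2) = 0 + 0 + 1/8 = 1/8

H(P) = -[(1/16)·log₂(1/16) + (13/16)·log₂(13/16) + (1/8)·log₂(1/8)]
  = 0.2500 + 0.2434 + 0.3750
  = 0.8684 bits
H(Q) = -[(1/16)·log₂(1/16) + (13/16)·log₂(13/16) + (1/8)·log₂(1/8)]
  = 0.2500 + 0.2434 + 0.3750
  = 0.8684 bits
H(P,Q) = -[(1/16)·log₂(1/16) + (13/16)·log₂(13/16) + (1/8)·log₂(1/8)]
  = 0.2500 + 0.2434 + 0.3750
  = 0.8684 bits

I(P;Q) = H(P) + H(Q) - H(P,Q)
  = 0.8684 + 0.8684 - 0.8684
  = 0.8684 bits

min(H(P), H(Q)) = min(0.8684, 0.8684) = 0.8684 bits
Normalized MI = 0.8684 / 0.8684 = 1.0000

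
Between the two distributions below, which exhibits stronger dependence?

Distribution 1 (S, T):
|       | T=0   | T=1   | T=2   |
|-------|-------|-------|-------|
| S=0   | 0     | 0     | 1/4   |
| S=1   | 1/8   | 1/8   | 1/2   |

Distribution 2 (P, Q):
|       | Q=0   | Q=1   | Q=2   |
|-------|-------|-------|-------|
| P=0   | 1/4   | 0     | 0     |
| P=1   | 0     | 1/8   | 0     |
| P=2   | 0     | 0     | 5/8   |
Distribution 1 (S, T):
Marginal P(S) (row sums):
  P(S=0) = 0 + 0 + 1/4 = 1/4
  P(S=1) = 1/8 + 1/8 + 1/2 = 3/4
Marginal P(T) (column sums):
  P(T=0) = 0 + 1/8 = 1/8
  P(T=1) = 0 + 1/8 = 1/8
  P(T=2) = 1/4 + 1/2 = 3/4

H(S) = -[(1/4)·log₂(1/4) + (3/4)·log₂(3/4)]
  = 0.5000 + 0.3113
  = 0.8113 bits
H(T) = -[(1/8)·log₂(1/8) + (1/8)·log₂(1/8) + (3/4)·log₂(3/4)]
  = 0.3750 + 0.3750 + 0.3113
  = 1.0613 bits
H(S,T) = -[(1/4)·log₂(1/4) + (1/8)·log₂(1/8) + (1/8)·log₂(1/8) + (1/2)·log₂(1/2)]
  = 0.5000 + 0.3750 + 0.3750 + 0.5000
  = 1.7500 bits

I(S;T) = H(S) + H(T) - H(S,T)
  = 0.8113 + 1.0613 - 1.7500
  = 0.1226 bits

Distribution 2 (P, Q):
Marginal P(P) (row sums):
  P(P=0) = 1/4 + 0 + 0 = 1/4
  P(P=1) = 0 + 1/8 + 0 = 1/8
  P(P=2) = 0 + 0 + 5/8 = 5/8
Marginal P(Q) (column sums):
  P(Q=0) = 1/4 + 0 + 0 = 1/4
  P(Q=1) = 0 + 1/8 + 0 = 1/8
  P(Q=2) = 0 + 0 + 5/8 = 5/8

H(P) = -[(1/4)·log₂(1/4) + (1/8)·log₂(1/8) + (5/8)·log₂(5/8)]
  = 0.5000 + 0.3750 + 0.4238
  = 1.2988 bits
H(Q) = -[(1/4)·log₂(1/4) + (1/8)·log₂(1/8) + (5/8)·log₂(5/8)]
  = 0.5000 + 0.3750 + 0.4238
  = 1.2988 bits
H(P,Q) = -[(1/4)·log₂(1/4) + (1/8)·log₂(1/8) + (5/8)·log₂(5/8)]
  = 0.5000 + 0.3750 + 0.4238
  = 1.2988 bits

I(P;Q) = H(P) + H(Q) - H(P,Q)
  = 1.2988 + 1.2988 - 1.2988
  = 1.2988 bits

I(P;Q) = 1.2988 bits > I(S;T) = 0.1226 bits, so (P, Q) has the higher mutual information (stronger dependence).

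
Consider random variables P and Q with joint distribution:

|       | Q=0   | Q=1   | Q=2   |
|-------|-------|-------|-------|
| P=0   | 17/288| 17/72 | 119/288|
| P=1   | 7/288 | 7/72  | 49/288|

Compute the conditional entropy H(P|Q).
Marginal P(Q) (column sums):
  P(Q=0) = 17/288 + 7/288 = 1/12
  P(Q=1) = 17/72 + 7/72 = 1/3
  P(Q=2) = 119/288 + 49/288 = 7/12

H(P|Q) = -Σ P(P,Q)·log₂ P(P|Q), where P(P|Q) = P(P,Q) / P(Q)
  (P=0,Q=0): P(P|Q) = (17/288)/(1/12) = 17/24;  -(17/288)·log₂(17/24) = 0.0294
  (P=0,Q=1): P(P|Q) = (17/72)/(1/3) = 17/24;  -(17/72)·log₂(17/24) = 0.1175
  (P=0,Q=2): P(P|Q) = (119/288)/(7/12) = 17/24;  -(119/288)·log₂(17/24) = 0.2056
  (P=1,Q=0): P(P|Q) = (7/288)/(1/12) = 7/24;  -(7/288)·log₂(7/24) = 0.0432
  (P=1,Q=1): P(P|Q) = (7/72)/(1/3) = 7/24;  -(7/72)·log₂(7/24) = 0.1728
  (P=1,Q=2): P(P|Q) = (49/288)/(7/12) = 7/24;  -(49/288)·log₂(7/24) = 0.3024
H(P|Q) = 0.0294 + 0.1175 + 0.2056 + 0.0432 + 0.1728 + 0.3024
  = 0.8709 bits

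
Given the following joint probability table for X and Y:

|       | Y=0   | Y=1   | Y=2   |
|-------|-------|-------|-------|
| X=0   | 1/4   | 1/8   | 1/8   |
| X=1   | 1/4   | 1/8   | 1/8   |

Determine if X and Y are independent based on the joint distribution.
Marginal P(X) (row sums):
  P(X=0) = 1/4 + 1/8 + 1/8 = 1/2
  P(X=1) = 1/4 + 1/8 + 1/8 = 1/2
Marginal P(Y) (column sums):
  P(Y=0) = 1/4 + 1/4 = 1/2
  P(Y=1) = 1/8 + 1/8 = 1/4
  P(Y=2) = 1/8 + 1/8 = 1/4

X and Y are independent iff P(X=i,Y=j) = P(X=i)·P(Y=j) for every cell.
  P(X=0)·P(Y=0) = 1/2 × 1/2 = 1/4 = P(X=0,Y=0) ✓
  P(X=0)·P(Y=1) = 1/2 × 1/4 = 1/8 = P(X=0,Y=1) ✓
  P(X=0)·P(Y=2) = 1/2 × 1/4 = 1/8 = P(X=0,Y=2) ✓
  P(X=1)·P(Y=0) = 1/2 × 1/2 = 1/4 = P(X=1,Y=0) ✓
  P(X=1)·P(Y=1) = 1/2 × 1/4 = 1/8 = P(X=1,Y=1) ✓
  P(X=1)·P(Y=2) = 1/2 × 1/4 = 1/8 = P(X=1,Y=2) ✓

Yes, X and Y are independent: every cell factors, so I(X;Y) = 0 bits.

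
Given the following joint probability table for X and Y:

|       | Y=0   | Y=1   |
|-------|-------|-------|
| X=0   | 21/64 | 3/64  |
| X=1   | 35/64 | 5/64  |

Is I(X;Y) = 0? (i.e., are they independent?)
Marginal P(X) (row sums):
  P(X=0) = 21/64 + 3/64 = 3/8
  P(X=1) = 35/64 + 5/64 = 5/8
Marginal P(Y) (column sums):
  P(Y=0) = 21/64 + 35/64 = 7/8
  P(Y=1) = 3/64 + 5/64 = 1/8

X and Y are independent iff P(X=i,Y=j) = P(X=i)·P(Y=j) for every cell.
  P(X=0)·P(Y=0) = 3/8 × 7/8 = 21/64 = P(X=0,Y=0) ✓
  P(X=0)·P(Y=1) = 3/8 × 1/8 = 3/64 = P(X=0,Y=1) ✓
  P(X=1)·P(Y=0) = 5/8 × 7/8 = 35/64 = P(X=1,Y=0) ✓
  P(X=1)·P(Y=1) = 5/8 × 1/8 = 5/64 = P(X=1,Y=1) ✓

Yes, X and Y are independent: every cell factors, so I(X;Y) = 0 bits.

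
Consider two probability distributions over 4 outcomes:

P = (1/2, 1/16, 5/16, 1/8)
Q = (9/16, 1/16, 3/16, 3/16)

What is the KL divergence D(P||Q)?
D(P||Q) = Σ P(i) log₂(P(i)/Q(i))
  i=0: (1/2) × log₂((1/2)/(9/16)) = (1/2) × log₂(8/9) = -0.0850
  i=1: (1/16) × log₂((1/16)/(1/16)) = (1/16) × log₂(1) = 0.0000
  i=2: (5/16) × log₂((5/16)/(3/16)) = (5/16) × log₂(5/3) = 0.2303
  i=3: (1/8) × log₂((1/8)/(3/16)) = (1/8) × log₂(2/3) = -0.0731
D(P||Q) = -0.0850 + 0.0000 + 0.2303 - 0.0731
  = 0.0722 bits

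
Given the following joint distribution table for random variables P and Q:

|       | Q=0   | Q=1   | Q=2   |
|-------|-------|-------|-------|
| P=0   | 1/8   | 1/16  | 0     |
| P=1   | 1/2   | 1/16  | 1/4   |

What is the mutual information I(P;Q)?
Marginal P(P) (row sums):
  P(P=0) = 1/8 + 1/16 + 0 = 3/16
  P(P=1) = 1/2 + 1/16 + 1/4 = 13/16
Marginal P(Q) (column sums):
  P(Q=0) = 1/8 + 1/2 = 5/8
  P(Q=1) = 1/16 + 1/16 = 1/8
  P(Q=2) = 0 + 1/4 = 1/4

H(P) = -[(3/16)·log₂(3/16) + (13/16)·log₂(13/16)]
  = 0.4528 + 0.2434
  = 0.6962 bits
H(Q) = -[(5/8)·log₂(5/8) + (1/8)·log₂(1/8) + (1/4)·log₂(1/4)]
  = 0.4238 + 0.3750 + 0.5000
  = 1.2988 bits
H(P,Q) = -[(1/8)·log₂(1/8) + (1/16)·log₂(1/16) + (1/2)·log₂(1/2) + (1/16)·log₂(1/16) + (1/4)·log₂(1/4)]
  = 0.3750 + 0.2500 + 0.5000 + 0.2500 + 0.5000
  = 1.8750 bits

I(P;Q) = H(P) + H(Q) - H(P,Q)
  = 0.6962 + 1.2988 - 1.8750
  = 0.1200 bits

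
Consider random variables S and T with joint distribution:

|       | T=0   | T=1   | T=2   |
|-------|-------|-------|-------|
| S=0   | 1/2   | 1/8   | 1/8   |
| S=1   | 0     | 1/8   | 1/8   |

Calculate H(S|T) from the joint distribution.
Marginal P(T) (column sums):
  P(T=0) = 1/2 + 0 = 1/2
  P(T=1) = 1/8 + 1/8 = 1/4
  P(T=2) = 1/8 + 1/8 = 1/4

H(S|T) = -Σ P(S,T)·log₂ P(S|T), where P(S|T) = P(S,T) / P(T)
  (cells with P(S,T) = 0 contribute 0)
  (S=0,T=0): P(S|T) = (1/2)/(1/2) = 1;  -(1/2)·log₂(1) = 0.0000
  (S=0,T=1): P(S|T) = (1/8)/(1/4) = 1/2;  -(1/8)·log₂(1/2) = 0.1250
  (S=0,T=2): P(S|T) = (1/8)/(1/4) = 1/2;  -(1/8)·log₂(1/2) = 0.1250
  (S=1,T=1): P(S|T) = (1/8)/(1/4) = 1/2;  -(1/8)·log₂(1/2) = 0.1250
  (S=1,T=2): P(S|T) = (1/8)/(1/4) = 1/2;  -(1/8)·log₂(1/2) = 0.1250
H(S|T) = 0.0000 + 0.1250 + 0.1250 + 0.1250 + 0.1250
  = 0.5000 bits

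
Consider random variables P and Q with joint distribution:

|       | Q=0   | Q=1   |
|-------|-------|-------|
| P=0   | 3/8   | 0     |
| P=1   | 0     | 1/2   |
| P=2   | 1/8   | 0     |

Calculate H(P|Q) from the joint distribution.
Marginal P(Q) (column sums):
  P(Q=0) = 3/8 + 0 + 1/8 = 1/2
  P(Q=1) = 0 + 1/2 + 0 = 1/2

H(P|Q) = -Σ P(P,Q)·log₂ P(P|Q), where P(P|Q) = P(P,Q) / P(Q)
  (cells with P(P,Q) = 0 contribute 0)
  (P=0,Q=0): P(P|Q) = (3/8)/(1/2) = 3/4;  -(3/8)·log₂(3/4) = 0.1556
  (P=1,Q=1): P(P|Q) = (1/2)/(1/2) = 1;  -(1/2)·log₂(1) = 0.0000
  (P=2,Q=0): P(P|Q) = (1/8)/(1/2) = 1/4;  -(1/8)·log₂(1/4) = 0.2500
H(P|Q) = 0.1556 + 0.0000 + 0.2500
  = 0.4056 bits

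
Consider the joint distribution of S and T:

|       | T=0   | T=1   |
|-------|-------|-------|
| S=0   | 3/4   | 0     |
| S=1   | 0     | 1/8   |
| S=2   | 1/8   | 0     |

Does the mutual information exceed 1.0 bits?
Marginal P(S) (row sums):
  P(S=0) = 3/4 + 0 = 3/4
  P(S=1) = 0 + 1/8 = 1/8
  P(S=2) = 1/8 + 0 = 1/8
Marginal P(T) (column sums):
  P(T=0) = 3/4 + 0 + 1/8 = 7/8
  P(T=1) = 0 + 1/8 + 0 = 1/8

H(S) = -[(3/4)·log₂(3/4) + (1/8)·log₂(1/8) + (1/8)·log₂(1/8)]
  = 0.3113 + 0.3750 + 0.3750
  = 1.0613 bits
H(T) = -[(7/8)·log₂(7/8) + (1/8)·log₂(1/8)]
  = 0.1686 + 0.3750
  = 0.5436 bits
H(S,T) = -[(3/4)·log₂(3/4) + (1/8)·log₂(1/8) + (1/8)·log₂(1/8)]
  = 0.3113 + 0.3750 + 0.3750
  = 1.0613 bits

I(S;T) = H(S) + H(T) - H(S,T)
  = 1.0613 + 0.5436 - 1.0613
  = 0.5436 bits

No. I(S;T) = 0.5436 bits, which is ≤ 1.0 bits.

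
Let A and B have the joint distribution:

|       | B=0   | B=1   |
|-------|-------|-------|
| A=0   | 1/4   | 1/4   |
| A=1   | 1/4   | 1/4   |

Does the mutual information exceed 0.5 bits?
Marginal P(A) (row sums):
  P(A=0) = 1/4 + 1/4 = 1/2
  P(A=1) = 1/4 + 1/4 = 1/2
Marginal P(B) (column sums):
  P(B=0) = 1/4 + 1/4 = 1/2
  P(B=1) = 1/4 + 1/4 = 1/2

H(A) = -[(1/2)·log₂(1/2) + (1/2)·log₂(1/2)]
  = 0.5000 + 0.5000
  = 1.0000 bits
H(B) = -[(1/2)·log₂(1/2) + (1/2)·log₂(1/2)]
  = 0.5000 + 0.5000
  = 1.0000 bits
H(A,B) = -[(1/4)·log₂(1/4) + (1/4)·log₂(1/4) + (1/4)·log₂(1/4) + (1/4)·log₂(1/4)]
  = 0.5000 + 0.5000 + 0.5000 + 0.5000
  = 2.0000 bits

I(A;B) = H(A) + H(B) - H(A,B)
  = 1.0000 + 1.0000 - 2.0000
  = 0.0000 bits

No. I(A;B) = 0.0000 bits, which is ≤ 0.5 bits.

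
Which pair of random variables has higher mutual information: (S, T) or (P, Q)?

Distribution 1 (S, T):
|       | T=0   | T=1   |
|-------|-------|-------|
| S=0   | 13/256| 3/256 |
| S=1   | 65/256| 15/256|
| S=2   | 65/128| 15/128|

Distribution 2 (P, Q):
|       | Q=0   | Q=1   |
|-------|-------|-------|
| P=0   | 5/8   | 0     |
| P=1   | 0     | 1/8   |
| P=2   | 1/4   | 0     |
Distribution 1 (S, T):
Marginal P(S) (row sums):
  P(S=0) = 13/256 + 3/256 = 1/16
  P(S=1) = 65/256 + 15/256 = 5/16
  P(S=2) = 65/128 + 15/128 = 5/8
Marginal P(T) (column sums):
  P(T=0) = 13/256 + 65/256 + 65/128 = 13/16
  P(T=1) = 3/256 + 15/256 + 15/128 = 3/16

H(S) = -[(1/16)·log₂(1/16) + (5/16)·log₂(5/16) + (5/8)·log₂(5/8)]
  = 0.2500 + 0.5244 + 0.4238
  = 1.1982 bits
H(T) = -[(13/16)·log₂(13/16) + (3/16)·log₂(3/16)]
  = 0.2434 + 0.4528
  = 0.6962 bits
H(S,T) = -[(13/256)·log₂(13/256) + (3/256)·log₂(3/256) + (65/256)·log₂(65/256) + (15/256)·log₂(15/256) + (65/128)·log₂(65/128) + (15/128)·log₂(15/128)]
  = 0.2183 + 0.0752 + 0.5021 + 0.2398 + 0.4965 + 0.3625
  = 1.8944 bits

I(S;T) = H(S) + H(T) - H(S,T)
  = 1.1982 + 0.6962 - 1.8944
  = 0.0000 bits

Distribution 2 (P, Q):
Marginal P(P) (row sums):
  P(P=0) = 5/8 + 0 = 5/8
  P(P=1) = 0 + 1/8 = 1/8
  P(P=2) = 1/4 + 0 = 1/4
Marginal P(Q) (column sums):
  P(Q=0) = 5/8 + 0 + 1/4 = 7/8
  P(Q=1) = 0 + 1/8 + 0 = 1/8

H(P) = -[(5/8)·log₂(5/8) + (1/8)·log₂(1/8) + (1/4)·log₂(1/4)]
  = 0.4238 + 0.3750 + 0.5000
  = 1.2988 bits
H(Q) = -[(7/8)·log₂(7/8) + (1/8)·log₂(1/8)]
  = 0.1686 + 0.3750
  = 0.5436 bits
H(P,Q) = -[(5/8)·log₂(5/8) + (1/8)·log₂(1/8) + (1/4)·log₂(1/4)]
  = 0.4238 + 0.3750 + 0.5000
  = 1.2988 bits

I(P;Q) = H(P) + H(Q) - H(P,Q)
  = 1.2988 + 0.5436 - 1.2988
  = 0.5436 bits

I(P;Q) = 0.5436 bits > I(S;T) = 0.0000 bits, so (P, Q) has the higher mutual information (stronger dependence).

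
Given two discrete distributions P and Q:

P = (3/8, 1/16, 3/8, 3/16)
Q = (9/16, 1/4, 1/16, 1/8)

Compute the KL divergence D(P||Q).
D(P||Q) = Σ P(i) log₂(P(i)/Q(i))
  i=0: (3/8) × log₂((3/8)/(9/16)) = (3/8) × log₂(2/3) = -0.2194
  i=1: (1/16) × log₂((1/16)/(1/4)) = (1/16) × log₂(1/4) = -0.1250
  i=2: (3/8) × log₂((3/8)/(1/16)) = (3/8) × log₂(6) = 0.9694
  i=3: (3/16) × log₂((3/16)/(1/8)) = (3/16) × log₂(3/2) = 0.1097
D(P||Q) = -0.2194 - 0.1250 + 0.9694 + 0.1097
  = 0.7347 bits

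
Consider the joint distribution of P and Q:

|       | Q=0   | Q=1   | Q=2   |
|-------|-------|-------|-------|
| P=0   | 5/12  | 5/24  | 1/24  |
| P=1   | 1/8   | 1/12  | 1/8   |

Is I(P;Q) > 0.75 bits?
Marginal P(P) (row sums):
  P(P=0) = 5/12 + 5/24 + 1/24 = 2/3
  P(P=1) = 1/8 + 1/12 + 1/8 = 1/3
Marginal P(Q) (column sums):
  P(Q=0) = 5/12 + 1/8 = 13/24
  P(Q=1) = 5/24 + 1/12 = 7/24
  P(Q=2) = 1/24 + 1/8 = 1/6

H(P) = -[(2/3)·log₂(2/3) + (1/3)·log₂(1/3)]
  = 0.3900 + 0.5283
  = 0.9183 bits
H(Q) = -[(13/24)·log₂(13/24) + (7/24)·log₂(7/24) + (1/6)·log₂(1/6)]
  = 0.4791 + 0.5185 + 0.4308
  = 1.4284 bits
H(P,Q) = -[(5/12)·log₂(5/12) + (5/24)·log₂(5/24) + (1/24)·log₂(1/24) + (1/8)·log₂(1/8) + (1/12)·log₂(1/12) + (1/8)·log₂(1/8)]
  = 0.5263 + 0.4715 + 0.1910 + 0.3750 + 0.2987 + 0.3750
  = 2.2375 bits

I(P;Q) = H(P) + H(Q) - H(P,Q)
  = 0.9183 + 1.4284 - 2.2375
  = 0.1092 bits

No. I(P;Q) = 0.1092 bits, which is ≤ 0.75 bits.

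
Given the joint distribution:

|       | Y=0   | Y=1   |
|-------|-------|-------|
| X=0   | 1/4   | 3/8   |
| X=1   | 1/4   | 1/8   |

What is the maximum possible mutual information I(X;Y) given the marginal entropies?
The upper bound on mutual information is I(X;Y) ≤ min(H(X), H(Y)).

Marginal P(X) (row sums):
  P(X=0) = 1/4 + 3/8 = 5/8
  P(X=1) = 1/4 + 1/8 = 3/8
Marginal P(Y) (column sums):
  P(Y=0) = 1/4 + 1/4 = 1/2
  P(Y=1) = 3/8 + 1/8 = 1/2

H(X) = -[(5/8)·log₂(5/8) + (3/8)·log₂(3/8)]
  = 0.4238 + 0.5306
  = 0.9544 bits
H(Y) = -[(1/2)·log₂(1/2) + (1/2)·log₂(1/2)]
  = 0.5000 + 0.5000
  = 1.0000 bits

Maximum possible I(X;Y) = min(0.9544, 1.0000) = 0.9544 bits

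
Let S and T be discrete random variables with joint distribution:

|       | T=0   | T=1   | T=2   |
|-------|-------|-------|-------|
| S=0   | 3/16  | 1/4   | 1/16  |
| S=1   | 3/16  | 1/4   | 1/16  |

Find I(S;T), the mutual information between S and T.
Marginal P(S) (row sums):
  P(S=0) = 3/16 + 1/4 + 1/16 = 1/2
  P(S=1) = 3/16 + 1/4 + 1/16 = 1/2
Marginal P(T) (column sums):
  P(T=0) = 3/16 + 3/16 = 3/8
  P(T=1) = 1/4 + 1/4 = 1/2
  P(T=2) = 1/16 + 1/16 = 1/8

H(S) = -[(1/2)·log₂(1/2) + (1/2)·log₂(1/2)]
  = 0.5000 + 0.5000
  = 1.0000 bits
H(T) = -[(3/8)·log₂(3/8) + (1/2)·log₂(1/2) + (1/8)·log₂(1/8)]
  = 0.5306 + 0.5000 + 0.3750
  = 1.4056 bits
H(S,T) = -[(3/16)·log₂(3/16) + (1/4)·log₂(1/4) + (1/16)·log₂(1/16) + (3/16)·log₂(3/16) + (1/4)·log₂(1/4) + (1/16)·log₂(1/16)]
  = 0.4528 + 0.5000 + 0.2500 + 0.4528 + 0.5000 + 0.2500
  = 2.4056 bits

I(S;T) = H(S) + H(T) - H(S,T)
  = 1.0000 + 1.4056 - 2.4056
  = 0.0000 bits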